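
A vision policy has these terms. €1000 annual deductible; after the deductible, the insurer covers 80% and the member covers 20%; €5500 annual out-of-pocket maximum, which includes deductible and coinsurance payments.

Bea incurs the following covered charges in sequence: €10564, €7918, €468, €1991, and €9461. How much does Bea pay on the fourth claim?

Bill 1, €10564: deductible takes €1000, €9564 remains; coinsurance €9564 × 20% = €1912.80. Member pays €2912.80; OOP now €2912.80.
Bill 2, €7918: deductible already satisfied, so member's share is 20% × €7918 = €1583.60. Member owes €1583.60 (running OOP €4496.40).
Bill 3, €468: deductible already satisfied, so member's share is 20% × €468 = €93.60. Member pays €93.60; OOP now €4590.
Bill 4, €1991: 20% coinsurance on €1991 = €398.20. Cost to member: €398.20. OOP to date €4988.20.

€398.20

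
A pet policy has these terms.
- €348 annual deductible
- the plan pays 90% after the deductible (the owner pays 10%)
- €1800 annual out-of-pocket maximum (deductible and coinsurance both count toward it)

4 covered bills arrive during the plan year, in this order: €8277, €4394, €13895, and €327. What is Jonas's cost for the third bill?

€219.70

#1 (€8277): €348 finishes the deductible; €7929 goes to coinsurance; owner's 10% is €792.90. Owner owes €1140.90 (running OOP €1140.90).
#2 (€4394): deductible already satisfied, so owner's share is 10% × €4394 = €439.40. Owner owes €439.40 (running OOP €1580.30).
#3 (€13895): deductible already satisfied, so owner's share is 10% × €13895 = €1389.50. OOP would hit €2969.80 > €1800, so the cap limits the owner to €1800 − €1580.30 = €219.70.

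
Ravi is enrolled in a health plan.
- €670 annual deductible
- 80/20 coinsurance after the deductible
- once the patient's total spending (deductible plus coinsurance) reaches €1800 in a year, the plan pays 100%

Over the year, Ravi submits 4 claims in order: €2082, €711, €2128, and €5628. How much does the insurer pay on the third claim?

€1702.40

Bill 1, €2082: €670 finishes the deductible; €1412 goes to coinsurance; patient's 20% is €282.40. Cost to patient: €952.40. OOP to date €952.40. Plan pays €2082 − €952.40 = €1129.60.
Bill 2, €711: deductible met; 20% of €711 = €142.20. Cost to patient: €142.20. OOP to date €1094.60. Insurer: €711 − €142.20 = €568.80.
Bill 3, €2128: 20% coinsurance on €2128 = €425.60. Patient pays €425.60; OOP now €1520.20. Plan pays €2128 − €425.60 = €1702.40.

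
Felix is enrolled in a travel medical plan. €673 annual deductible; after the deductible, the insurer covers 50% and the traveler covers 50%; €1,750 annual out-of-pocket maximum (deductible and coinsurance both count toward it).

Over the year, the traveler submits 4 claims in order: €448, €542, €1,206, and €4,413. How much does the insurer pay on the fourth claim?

Claim 1 (€448): entire amount goes to the deductible. Traveler pays €448; OOP now €448. Insurer: €448 − €448 = €0.
Claim 2 (€542): deductible takes €225, €317 remains; 50% of €317 = €158.50. Traveler pays €383.50; OOP now €831.50. Plan pays €542 − €383.50 = €158.50.
Claim 3 (€1,206): 50% coinsurance on €1,206 = €603. Traveler pays €603; OOP now €1,434.50. Plan pays €1,206 − €603 = €603.
Claim 4 (€4,413): deductible met; 50% of €4,413 = €2,206.50. OOP would hit €3,641 > €1,750, so the cap limits the traveler to €1,750 − €1,434.50 = €315.50. Insurer: €4,413 − €315.50 = €4,097.50.

€4,097.50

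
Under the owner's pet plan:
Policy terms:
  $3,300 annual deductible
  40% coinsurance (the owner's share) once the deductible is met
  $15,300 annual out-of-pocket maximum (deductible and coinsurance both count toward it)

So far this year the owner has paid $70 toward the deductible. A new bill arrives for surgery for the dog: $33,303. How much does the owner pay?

$15,230

Remaining deductible: $3,300 − $70 = $3,230.
After the $3,230 deductible portion, $33,303 − $3,230 = $30,073 is subject to coinsurance.
40% of $30,073 = $12,029.20 falls to the owner.
Owner responsibility before any cap: $3,230 + $12,029.20 = $15,259.20.
Adding $15,259.20 to the $70 already spent would give $15,329.20, which exceeds the $15,300 cap; the owner pays just $15,300 − $70 = $15,230.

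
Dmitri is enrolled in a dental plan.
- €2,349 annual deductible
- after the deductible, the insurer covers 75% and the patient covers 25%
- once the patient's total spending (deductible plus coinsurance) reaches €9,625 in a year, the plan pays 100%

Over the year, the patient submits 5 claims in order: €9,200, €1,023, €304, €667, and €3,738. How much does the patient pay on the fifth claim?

€934.50

Claim 1 (€9,200): deductible takes €2,349, €6,851 remains; patient's 25% is €1,712.75. Patient owes €4,061.75 (running OOP €4,061.75).
Claim 2 (€1,023): 25% coinsurance on €1,023 = €255.75. Patient owes €255.75 (running OOP €4,317.50).
Claim 3 (€304): deductible met; 25% of €304 = €76. Patient pays €76; OOP now €4,393.50.
Claim 4 (€667): deductible met; 25% of €667 = €166.75. Cost to patient: €166.75. OOP to date €4,560.25.
Claim 5 (€3,738): deductible met; 25% of €3,738 = €934.50. Patient pays €934.50; OOP now €5,494.75.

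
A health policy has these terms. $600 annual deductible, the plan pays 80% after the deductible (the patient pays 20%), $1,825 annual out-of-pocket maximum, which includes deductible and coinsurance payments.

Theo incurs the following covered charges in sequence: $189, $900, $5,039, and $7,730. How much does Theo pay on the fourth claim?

#1 ($189): entire amount goes to the deductible. Patient owes $189 (running OOP $189).
#2 ($900): deductible takes $411, $489 remains; 20% of $489 = $97.80. Patient pays $508.80; OOP now $697.80.
#3 ($5,039): deductible already satisfied, so patient's share is 20% × $5,039 = $1,007.80. Cost to patient: $1,007.80. OOP to date $1,705.60.
#4 ($7,730): deductible met; 20% of $7,730 = $1,546. OOP would hit $3,251.60 > $1,825, so the cap limits the patient to $1,825 − $1,705.60 = $119.40.

$119.40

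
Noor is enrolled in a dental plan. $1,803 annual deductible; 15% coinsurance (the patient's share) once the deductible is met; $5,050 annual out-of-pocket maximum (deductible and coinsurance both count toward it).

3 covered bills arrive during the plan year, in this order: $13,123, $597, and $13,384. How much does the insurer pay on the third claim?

Claim 1 — $13,123: deductible takes $1,803, $11,320 remains; patient's 15% is $1,698. Cost to patient: $3,501. OOP to date $3,501. Insurer: $13,123 − $3,501 = $9,622.
Claim 2 — $597: deductible already satisfied, so patient's share is 15% × $597 = $89.55. Patient pays $89.55; OOP now $3,590.55. Plan pays $597 − $89.55 = $507.45.
Claim 3 — $13,384: deductible already satisfied, so patient's share is 15% × $13,384 = $2,007.60. OOP would hit $5,598.15 > $5,050, so the cap limits the patient to $5,050 − $3,590.55 = $1,459.45. Plan pays $13,384 − $1,459.45 = $11,924.55.

$11,924.55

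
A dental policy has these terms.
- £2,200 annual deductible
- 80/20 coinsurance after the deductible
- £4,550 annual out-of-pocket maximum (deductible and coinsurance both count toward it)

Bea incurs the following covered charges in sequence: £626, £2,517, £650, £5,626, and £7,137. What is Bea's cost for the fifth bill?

£906.20

Claim 1 (£626): fully absorbed by the deductible. Patient owes £626 (running OOP £626).
Claim 2 (£2,517): £1,574 finishes the deductible; £943 goes to coinsurance; 20% of £943 = £188.60. Cost to patient: £1,762.60. OOP to date £2,388.60.
Claim 3 (£650): deductible met; 20% of £650 = £130. Patient owes £130 (running OOP £2,518.60).
Claim 4 (£5,626): deductible already satisfied, so patient's share is 20% × £5,626 = £1,125.20. Patient owes £1,125.20 (running OOP £3,643.80).
Claim 5 (£7,137): deductible met; 20% of £7,137 = £1,427.40. Adding that to £3,643.80 gives £5,071.20, past the £4,550 cap; patient pays only £4,550 − £3,643.80 = £906.20.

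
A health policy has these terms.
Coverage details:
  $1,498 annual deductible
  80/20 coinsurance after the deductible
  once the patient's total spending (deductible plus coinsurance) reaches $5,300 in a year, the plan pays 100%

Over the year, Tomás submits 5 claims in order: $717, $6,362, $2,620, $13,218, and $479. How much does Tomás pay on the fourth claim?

#1 ($717): fully absorbed by the deductible. Patient owes $717 (running OOP $717).
#2 ($6,362): $781 finishes the deductible; $5,581 goes to coinsurance; coinsurance $5,581 × 20% = $1,116.20. Cost to patient: $1,897.20. OOP to date $2,614.20.
#3 ($2,620): deductible already satisfied, so patient's share is 20% × $2,620 = $524. Patient pays $524; OOP now $3,138.20.
#4 ($13,218): deductible met; 20% of $13,218 = $2,643.60. That would push OOP to $5,781.80, over the $5,300 cap, so patient pays $5,300 − $3,138.20 = $2,161.80.

$2,161.80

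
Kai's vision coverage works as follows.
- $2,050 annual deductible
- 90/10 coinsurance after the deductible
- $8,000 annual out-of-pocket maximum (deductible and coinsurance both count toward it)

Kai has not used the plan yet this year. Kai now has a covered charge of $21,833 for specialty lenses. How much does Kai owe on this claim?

Deductible not yet touched, so the first $2,050 of the bill goes to the deductible.
After the $2,050 deductible portion, $21,833 − $2,050 = $19,783 is subject to coinsurance.
Member's 10% share of $19,783 is $1,978.30.
Member responsibility before any cap: $2,050 + $1,978.30 = $4,028.30.
Total out-of-pocket so far would be $0 + $4,028.30 = $4,028.30, below the $8,000 cap — no reduction.

$4,028.30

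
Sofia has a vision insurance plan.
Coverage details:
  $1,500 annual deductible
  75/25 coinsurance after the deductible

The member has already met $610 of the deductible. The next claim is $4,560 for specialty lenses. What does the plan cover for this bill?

$610 of the $1,500 deductible is already met, leaving $890.
That leaves $4,560 − $890 = $3,670 for coinsurance.
25% of $3,670 = $917.50 falls to the member.
Member responsibility: $890 + $917.50 = $1,807.50.
Insurer pays the balance: $4,560 − $1,807.50 = $2,752.50.

$2,752.50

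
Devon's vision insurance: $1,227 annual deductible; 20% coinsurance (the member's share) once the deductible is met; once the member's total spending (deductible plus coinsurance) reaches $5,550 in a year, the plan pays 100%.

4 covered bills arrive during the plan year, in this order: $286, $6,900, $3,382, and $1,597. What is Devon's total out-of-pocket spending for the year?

$3,414.60

Claim 1 — $286: fully absorbed by the deductible. Member owes $286 (running OOP $286).
Claim 2 — $6,900: $941 to deductible, leaving $5,959; coinsurance $5,959 × 20% = $1,191.80. Member owes $2,132.80 (running OOP $2,418.80).
Claim 3 — $3,382: 20% coinsurance on $3,382 = $676.40. Member pays $676.40; OOP now $3,095.20.
Claim 4 — $1,597: 20% coinsurance on $1,597 = $319.40. Cost to member: $319.40. OOP to date $3,414.60.
Total paid by the member: $286 + $2,132.80 + $676.40 + $319.40 = $3,414.60.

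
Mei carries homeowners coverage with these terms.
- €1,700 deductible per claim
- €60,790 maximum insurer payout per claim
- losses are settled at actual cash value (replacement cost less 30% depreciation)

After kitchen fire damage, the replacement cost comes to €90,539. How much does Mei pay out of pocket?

Actual cash value after 30% depreciation: €90,539 × 70% = €63,377.30.
Subtract the deductible: €63,377.30 − €1,700 = €61,677.30.
The €60,790 per-incident cap binds; insurer pays €60,790.
The homeowner bears the rest of the original loss: €90,539 − €60,790 = €29,749.

€29,749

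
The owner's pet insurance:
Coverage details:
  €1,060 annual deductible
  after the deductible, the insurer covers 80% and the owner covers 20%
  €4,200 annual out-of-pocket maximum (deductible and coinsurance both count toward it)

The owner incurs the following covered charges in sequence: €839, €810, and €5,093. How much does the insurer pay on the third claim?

€4,074.40

#1 (€839): all of it applies to the deductible. Cost to owner: €839. OOP to date €839. Plan pays €839 − €839 = €0.
#2 (€810): €221 finishes the deductible; €589 goes to coinsurance; owner's 20% is €117.80. Owner owes €338.80 (running OOP €1,177.80). Plan pays €810 − €338.80 = €471.20.
#3 (€5,093): 20% coinsurance on €5,093 = €1,018.60. Cost to owner: €1,018.60. OOP to date €2,196.40. Plan pays €5,093 − €1,018.60 = €4,074.40.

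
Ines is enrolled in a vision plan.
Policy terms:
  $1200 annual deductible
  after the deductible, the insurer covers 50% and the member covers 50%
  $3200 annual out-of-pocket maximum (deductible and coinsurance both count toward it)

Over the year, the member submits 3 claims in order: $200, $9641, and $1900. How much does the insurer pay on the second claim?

$6641

Claim 1 ($200): all of it applies to the deductible. Cost to member: $200. OOP to date $200. Insurer: $200 − $200 = $0.
Claim 2 ($9641): $1000 finishes the deductible; $8641 goes to coinsurance; member's 50% is $4320.50. Together that's $1000 + $4320.50 = $5320.50. OOP would hit $5520.50 > $3200, so the cap limits the member to $3200 − $200 = $3000. Insurer: $9641 − $3000 = $6641.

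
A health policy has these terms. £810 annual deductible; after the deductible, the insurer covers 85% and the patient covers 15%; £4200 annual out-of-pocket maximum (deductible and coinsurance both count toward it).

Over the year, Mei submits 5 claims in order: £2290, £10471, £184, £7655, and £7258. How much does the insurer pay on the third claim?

Claim 1 (£2290): £810 to deductible, leaving £1480; coinsurance £1480 × 15% = £222. Cost to patient: £1032. OOP to date £1032. Insurer: £2290 − £1032 = £1258.
Claim 2 (£10471): deductible already satisfied, so patient's share is 15% × £10471 = £1570.65. Patient pays £1570.65; OOP now £2602.65. Insurer: £10471 − £1570.65 = £8900.35.
Claim 3 (£184): deductible met; 15% of £184 = £27.60. Patient pays £27.60; OOP now £2630.25. Plan pays £184 − £27.60 = £156.40.

£156.40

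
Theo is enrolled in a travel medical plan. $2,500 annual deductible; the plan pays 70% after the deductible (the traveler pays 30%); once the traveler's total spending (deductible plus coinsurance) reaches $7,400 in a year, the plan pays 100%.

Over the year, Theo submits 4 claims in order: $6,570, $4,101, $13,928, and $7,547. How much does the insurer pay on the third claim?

$11,479.30

#1 ($6,570): $2,500 finishes the deductible; $4,070 goes to coinsurance; 30% of $4,070 = $1,221. Traveler owes $3,721 (running OOP $3,721). Insurer: $6,570 − $3,721 = $2,849.
#2 ($4,101): deductible met; 30% of $4,101 = $1,230.30. Traveler pays $1,230.30; OOP now $4,951.30. Plan pays $4,101 − $1,230.30 = $2,870.70.
#3 ($13,928): deductible met; 30% of $13,928 = $4,178.40. Adding that to $4,951.30 gives $9,129.70, past the $7,400 cap; traveler pays only $7,400 − $4,951.30 = $2,448.70. Insurer: $13,928 − $2,448.70 = $11,479.30.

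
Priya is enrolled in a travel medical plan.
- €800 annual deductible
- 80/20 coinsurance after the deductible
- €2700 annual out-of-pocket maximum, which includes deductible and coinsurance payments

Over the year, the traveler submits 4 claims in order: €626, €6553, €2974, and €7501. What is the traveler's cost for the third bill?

€594.80

#1 (€626): all of it applies to the deductible. Cost to traveler: €626. OOP to date €626.
#2 (€6553): €174 finishes the deductible; €6379 goes to coinsurance; 20% of €6379 = €1275.80. Cost to traveler: €1449.80. OOP to date €2075.80.
#3 (€2974): deductible already satisfied, so traveler's share is 20% × €2974 = €594.80. Traveler pays €594.80; OOP now €2670.60.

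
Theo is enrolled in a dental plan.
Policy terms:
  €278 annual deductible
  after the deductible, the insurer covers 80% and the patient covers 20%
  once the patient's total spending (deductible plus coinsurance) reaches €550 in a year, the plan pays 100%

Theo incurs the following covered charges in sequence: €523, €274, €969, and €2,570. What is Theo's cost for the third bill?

Bill 1, €523: €278 to deductible, leaving €245; patient's 20% is €49. Cost to patient: €327. OOP to date €327.
Bill 2, €274: 20% coinsurance on €274 = €54.80. Patient pays €54.80; OOP now €381.80.
Bill 3, €969: deductible met; 20% of €969 = €193.80. That would push OOP to €575.60, over the €550 cap, so patient pays €550 − €381.80 = €168.20.

€168.20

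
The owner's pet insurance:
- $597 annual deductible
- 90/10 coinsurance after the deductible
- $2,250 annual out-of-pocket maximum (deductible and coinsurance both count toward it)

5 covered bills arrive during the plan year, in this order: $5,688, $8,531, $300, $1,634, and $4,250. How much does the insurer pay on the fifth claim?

$4,152.60

Bill 1, $5,688: deductible takes $597, $5,091 remains; 10% of $5,091 = $509.10. Cost to owner: $1,106.10. OOP to date $1,106.10. Insurer: $5,688 − $1,106.10 = $4,581.90.
Bill 2, $8,531: deductible met; 10% of $8,531 = $853.10. Owner pays $853.10; OOP now $1,959.20. Insurer: $8,531 − $853.10 = $7,677.90.
Bill 3, $300: deductible met; 10% of $300 = $30. Owner pays $30; OOP now $1,989.20. Insurer: $300 − $30 = $270.
Bill 4, $1,634: 10% coinsurance on $1,634 = $163.40. Owner pays $163.40; OOP now $2,152.60. Insurer: $1,634 − $163.40 = $1,470.60.
Bill 5, $4,250: 10% coinsurance on $4,250 = $425. That would push OOP to $2,577.60, over the $2,250 cap, so owner pays $2,250 − $2,152.60 = $97.40. Plan pays $4,250 − $97.40 = $4,152.60.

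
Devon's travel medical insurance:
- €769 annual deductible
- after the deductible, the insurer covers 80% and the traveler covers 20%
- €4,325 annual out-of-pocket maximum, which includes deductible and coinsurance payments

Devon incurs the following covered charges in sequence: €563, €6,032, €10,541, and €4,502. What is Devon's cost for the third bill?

Bill 1, €563: entire amount goes to the deductible. Cost to traveler: €563. OOP to date €563.
Bill 2, €6,032: €206 to deductible, leaving €5,826; 20% of €5,826 = €1,165.20. Cost to traveler: €1,371.20. OOP to date €1,934.20.
Bill 3, €10,541: deductible already satisfied, so traveler's share is 20% × €10,541 = €2,108.20. Traveler pays €2,108.20; OOP now €4,042.40.

€2,108.20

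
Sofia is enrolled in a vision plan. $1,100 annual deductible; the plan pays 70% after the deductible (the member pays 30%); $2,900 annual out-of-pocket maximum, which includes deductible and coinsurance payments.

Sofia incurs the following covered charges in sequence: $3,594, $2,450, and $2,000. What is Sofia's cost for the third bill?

$316.80

Claim 1 ($3,594): $1,100 finishes the deductible; $2,494 goes to coinsurance; member's 30% is $748.20. Member owes $1,848.20 (running OOP $1,848.20).
Claim 2 ($2,450): 30% coinsurance on $2,450 = $735. Cost to member: $735. OOP to date $2,583.20.
Claim 3 ($2,000): deductible already satisfied, so member's share is 30% × $2,000 = $600. OOP would hit $3,183.20 > $2,900, so the cap limits the member to $2,900 − $2,583.20 = $316.80.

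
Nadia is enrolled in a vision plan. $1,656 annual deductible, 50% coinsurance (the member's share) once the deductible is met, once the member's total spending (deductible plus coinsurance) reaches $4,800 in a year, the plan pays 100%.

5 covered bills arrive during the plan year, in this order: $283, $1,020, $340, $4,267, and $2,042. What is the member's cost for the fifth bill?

$1,017

Claim 1 — $283: fully absorbed by the deductible. Cost to member: $283. OOP to date $283.
Claim 2 — $1,020: fully absorbed by the deductible. Cost to member: $1,020. OOP to date $1,303.
Claim 3 — $340: entire amount goes to the deductible. Cost to member: $340. OOP to date $1,643.
Claim 4 — $4,267: deductible takes $13, $4,254 remains; 50% of $4,254 = $2,127. Member owes $2,140 (running OOP $3,783).
Claim 5 — $2,042: deductible met; 50% of $2,042 = $1,021. OOP would hit $4,804 > $4,800, so the cap limits the member to $4,800 − $3,783 = $1,017.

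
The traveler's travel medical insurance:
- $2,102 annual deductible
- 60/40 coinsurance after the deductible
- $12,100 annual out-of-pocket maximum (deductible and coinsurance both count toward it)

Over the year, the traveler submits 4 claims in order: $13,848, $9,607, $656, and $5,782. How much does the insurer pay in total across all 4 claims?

$17,793

Bill 1, $13,848: $2,102 finishes the deductible; $11,746 goes to coinsurance; traveler's 40% is $4,698.40. Cost to traveler: $6,800.40. OOP to date $6,800.40. Plan pays $13,848 − $6,800.40 = $7,047.60.
Bill 2, $9,607: deductible met; 40% of $9,607 = $3,842.80. Cost to traveler: $3,842.80. OOP to date $10,643.20. Plan pays $9,607 − $3,842.80 = $5,764.20.
Bill 3, $656: deductible met; 40% of $656 = $262.40. Traveler owes $262.40 (running OOP $10,905.60). Plan pays $656 − $262.40 = $393.60.
Bill 4, $5,782: deductible met; 40% of $5,782 = $2,312.80. Adding that to $10,905.60 gives $13,218.40, past the $12,100 cap; traveler pays only $12,100 − $10,905.60 = $1,194.40. Insurer: $5,782 − $1,194.40 = $4,587.60.
Insurer total: $7,047.60 + $5,764.20 + $393.60 + $4,587.60 = $17,793.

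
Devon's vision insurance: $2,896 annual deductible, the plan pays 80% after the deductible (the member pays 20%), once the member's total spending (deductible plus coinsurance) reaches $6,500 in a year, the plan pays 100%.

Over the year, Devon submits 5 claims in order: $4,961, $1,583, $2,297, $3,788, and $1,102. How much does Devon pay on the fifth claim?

$220.40

Claim 1 ($4,961): $2,896 to deductible, leaving $2,065; member's 20% is $413. Member owes $3,309 (running OOP $3,309).
Claim 2 ($1,583): 20% coinsurance on $1,583 = $316.60. Member pays $316.60; OOP now $3,625.60.
Claim 3 ($2,297): deductible already satisfied, so member's share is 20% × $2,297 = $459.40. Member pays $459.40; OOP now $4,085.
Claim 4 ($3,788): deductible already satisfied, so member's share is 20% × $3,788 = $757.60. Member owes $757.60 (running OOP $4,842.60).
Claim 5 ($1,102): 20% coinsurance on $1,102 = $220.40. Member pays $220.40; OOP now $5,063.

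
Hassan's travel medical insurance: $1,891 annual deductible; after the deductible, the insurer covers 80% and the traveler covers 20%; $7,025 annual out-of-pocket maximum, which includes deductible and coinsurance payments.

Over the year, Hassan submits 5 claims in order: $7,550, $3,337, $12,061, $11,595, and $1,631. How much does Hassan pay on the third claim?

Claim 1 ($7,550): $1,891 finishes the deductible; $5,659 goes to coinsurance; traveler's 20% is $1,131.80. Cost to traveler: $3,022.80. OOP to date $3,022.80.
Claim 2 ($3,337): deductible already satisfied, so traveler's share is 20% × $3,337 = $667.40. Traveler owes $667.40 (running OOP $3,690.20).
Claim 3 ($12,061): 20% coinsurance on $12,061 = $2,412.20. Traveler owes $2,412.20 (running OOP $6,102.40).

$2,412.20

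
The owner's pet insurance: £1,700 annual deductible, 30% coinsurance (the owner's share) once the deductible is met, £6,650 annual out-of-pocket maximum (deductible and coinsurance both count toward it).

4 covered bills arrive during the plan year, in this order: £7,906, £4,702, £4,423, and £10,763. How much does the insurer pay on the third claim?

#1 (£7,906): £1,700 to deductible, leaving £6,206; coinsurance £6,206 × 30% = £1,861.80. Cost to owner: £3,561.80. OOP to date £3,561.80. Insurer: £7,906 − £3,561.80 = £4,344.20.
#2 (£4,702): deductible met; 30% of £4,702 = £1,410.60. Owner pays £1,410.60; OOP now £4,972.40. Plan pays £4,702 − £1,410.60 = £3,291.40.
#3 (£4,423): deductible met; 30% of £4,423 = £1,326.90. Cost to owner: £1,326.90. OOP to date £6,299.30. Plan pays £4,423 − £1,326.90 = £3,096.10.

£3,096.10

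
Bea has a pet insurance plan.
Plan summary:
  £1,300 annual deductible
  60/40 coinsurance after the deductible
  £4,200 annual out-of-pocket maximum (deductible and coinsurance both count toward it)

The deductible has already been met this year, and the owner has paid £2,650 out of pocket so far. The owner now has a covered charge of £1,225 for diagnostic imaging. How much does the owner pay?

£490

The deductible is already satisfied, so the full bill goes to coinsurance.
40% of £1,225 = £490 falls to the owner.
Year-to-date out-of-pocket becomes £2,650 + £490 = £3,140, still under the £4,200 maximum, so no cap applies.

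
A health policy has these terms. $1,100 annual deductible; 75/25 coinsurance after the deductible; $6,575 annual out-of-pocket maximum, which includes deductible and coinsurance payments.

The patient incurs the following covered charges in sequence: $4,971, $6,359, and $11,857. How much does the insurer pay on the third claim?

Claim 1 ($4,971): $1,100 to deductible, leaving $3,871; 25% of $3,871 = $967.75. Patient owes $2,067.75 (running OOP $2,067.75). Insurer: $4,971 − $2,067.75 = $2,903.25.
Claim 2 ($6,359): 25% coinsurance on $6,359 = $1,589.75. Patient pays $1,589.75; OOP now $3,657.50. Plan pays $6,359 − $1,589.75 = $4,769.25.
Claim 3 ($11,857): 25% coinsurance on $11,857 = $2,964.25. Adding that to $3,657.50 gives $6,621.75, past the $6,575 cap; patient pays only $6,575 − $3,657.50 = $2,917.50. Insurer: $11,857 − $2,917.50 = $8,939.50.

$8,939.50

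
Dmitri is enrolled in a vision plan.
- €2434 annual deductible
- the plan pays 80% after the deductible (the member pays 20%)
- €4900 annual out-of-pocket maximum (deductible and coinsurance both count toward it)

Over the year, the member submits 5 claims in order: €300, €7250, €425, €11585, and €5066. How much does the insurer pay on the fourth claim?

#1 (€300): all of it applies to the deductible. Member pays €300; OOP now €300. Insurer: €300 − €300 = €0.
#2 (€7250): deductible takes €2134, €5116 remains; 20% of €5116 = €1023.20. Member pays €3157.20; OOP now €3457.20. Plan pays €7250 − €3157.20 = €4092.80.
#3 (€425): deductible already satisfied, so member's share is 20% × €425 = €85. Member pays €85; OOP now €3542.20. Plan pays €425 − €85 = €340.
#4 (€11585): deductible already satisfied, so member's share is 20% × €11585 = €2317. That would push OOP to €5859.20, over the €4900 cap, so member pays €4900 − €3542.20 = €1357.80. Insurer: €11585 − €1357.80 = €10227.20.

€10227.20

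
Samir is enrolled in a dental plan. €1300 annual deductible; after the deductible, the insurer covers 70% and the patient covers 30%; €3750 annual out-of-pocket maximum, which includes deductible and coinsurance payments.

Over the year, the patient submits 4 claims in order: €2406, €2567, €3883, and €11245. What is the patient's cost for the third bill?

Claim 1 (€2406): deductible takes €1300, €1106 remains; patient's 30% is €331.80. Patient owes €1631.80 (running OOP €1631.80).
Claim 2 (€2567): 30% coinsurance on €2567 = €770.10. Patient pays €770.10; OOP now €2401.90.
Claim 3 (€3883): deductible already satisfied, so patient's share is 30% × €3883 = €1164.90. Patient pays €1164.90; OOP now €3566.80.

€1164.90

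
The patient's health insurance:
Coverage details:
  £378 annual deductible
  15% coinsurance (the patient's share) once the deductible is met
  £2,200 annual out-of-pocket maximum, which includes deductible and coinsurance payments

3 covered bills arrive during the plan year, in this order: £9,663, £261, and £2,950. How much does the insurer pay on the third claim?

Claim 1 — £9,663: £378 finishes the deductible; £9,285 goes to coinsurance; patient's 15% is £1,392.75. Cost to patient: £1,770.75. OOP to date £1,770.75. Plan pays £9,663 − £1,770.75 = £7,892.25.
Claim 2 — £261: 15% coinsurance on £261 = £39.15. Cost to patient: £39.15. OOP to date £1,809.90. Insurer: £261 − £39.15 = £221.85.
Claim 3 — £2,950: deductible already satisfied, so patient's share is 15% × £2,950 = £442.50. That would push OOP to £2,252.40, over the £2,200 cap, so patient pays £2,200 − £1,809.90 = £390.10. Insurer: £2,950 − £390.10 = £2,559.90.

£2,559.90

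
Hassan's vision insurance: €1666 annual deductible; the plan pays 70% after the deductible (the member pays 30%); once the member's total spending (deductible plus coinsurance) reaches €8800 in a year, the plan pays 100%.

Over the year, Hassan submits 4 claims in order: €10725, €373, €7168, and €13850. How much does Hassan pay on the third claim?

Claim 1 — €10725: €1666 finishes the deductible; €9059 goes to coinsurance; coinsurance €9059 × 30% = €2717.70. Member owes €4383.70 (running OOP €4383.70).
Claim 2 — €373: 30% coinsurance on €373 = €111.90. Member pays €111.90; OOP now €4495.60.
Claim 3 — €7168: deductible met; 30% of €7168 = €2150.40. Member owes €2150.40 (running OOP €6646).

€2150.40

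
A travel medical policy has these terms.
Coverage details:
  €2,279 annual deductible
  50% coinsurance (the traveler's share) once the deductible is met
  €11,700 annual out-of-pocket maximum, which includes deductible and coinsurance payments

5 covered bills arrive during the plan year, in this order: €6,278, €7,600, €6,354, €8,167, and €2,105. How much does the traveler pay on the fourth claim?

#1 (€6,278): €2,279 finishes the deductible; €3,999 goes to coinsurance; coinsurance €3,999 × 50% = €1,999.50. Traveler pays €4,278.50; OOP now €4,278.50.
#2 (€7,600): deductible already satisfied, so traveler's share is 50% × €7,600 = €3,800. Traveler pays €3,800; OOP now €8,078.50.
#3 (€6,354): 50% coinsurance on €6,354 = €3,177. Traveler owes €3,177 (running OOP €11,255.50).
#4 (€8,167): deductible already satisfied, so traveler's share is 50% × €8,167 = €4,083.50. OOP would hit €15,339 > €11,700, so the cap limits the traveler to €11,700 − €11,255.50 = €444.50.

€444.50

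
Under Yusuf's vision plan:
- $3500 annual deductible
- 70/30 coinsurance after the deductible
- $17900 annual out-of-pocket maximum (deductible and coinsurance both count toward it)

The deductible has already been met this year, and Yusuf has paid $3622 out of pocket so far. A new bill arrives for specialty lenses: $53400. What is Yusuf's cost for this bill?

$14278

The deductible is already satisfied, so the full bill goes to coinsurance.
Member's 30% share of $53400 is $16020.
Year-to-date out-of-pocket would reach $3622 + $16020 = $19642, above the $17900 maximum, so the member pays only $17900 − $3622 = $14278.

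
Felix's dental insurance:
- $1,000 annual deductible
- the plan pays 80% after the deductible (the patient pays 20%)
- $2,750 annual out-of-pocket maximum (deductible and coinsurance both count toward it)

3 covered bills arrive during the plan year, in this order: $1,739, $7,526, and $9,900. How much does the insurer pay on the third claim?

Claim 1 ($1,739): $1,000 finishes the deductible; $739 goes to coinsurance; patient's 20% is $147.80. Patient owes $1,147.80 (running OOP $1,147.80). Plan pays $1,739 − $1,147.80 = $591.20.
Claim 2 ($7,526): 20% coinsurance on $7,526 = $1,505.20. Cost to patient: $1,505.20. OOP to date $2,653. Plan pays $7,526 − $1,505.20 = $6,020.80.
Claim 3 ($9,900): deductible already satisfied, so patient's share is 20% × $9,900 = $1,980. OOP would hit $4,633 > $2,750, so the cap limits the patient to $2,750 − $2,653 = $97. Insurer: $9,900 − $97 = $9,803.

$9,803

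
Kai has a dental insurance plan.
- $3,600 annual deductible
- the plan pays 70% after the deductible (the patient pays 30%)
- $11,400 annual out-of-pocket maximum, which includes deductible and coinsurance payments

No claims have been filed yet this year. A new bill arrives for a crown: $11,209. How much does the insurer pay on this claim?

$5,326.30

Nothing has been paid toward the $3,600 deductible, so the first $3,600 of this charge is applied there.
The remaining $7,609 (= $11,209 − $3,600) moves to coinsurance.
Patient's 30% share of $7,609 is $2,282.70.
Patient responsibility before any cap: $3,600 + $2,282.70 = $5,882.70.
Year-to-date out-of-pocket becomes $0 + $5,882.70 = $5,882.70, still under the $11,400 maximum, so no cap applies.
Insurer pays the balance: $11,209 − $5,882.70 = $5,326.30.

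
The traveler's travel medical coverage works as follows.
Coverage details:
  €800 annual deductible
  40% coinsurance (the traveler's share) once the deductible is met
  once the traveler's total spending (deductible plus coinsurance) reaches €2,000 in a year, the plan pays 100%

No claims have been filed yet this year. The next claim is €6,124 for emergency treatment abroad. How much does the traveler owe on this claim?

€2,000

Deductible not yet touched, so the first €800 of the bill goes to the deductible.
After the €800 deductible portion, €6,124 − €800 = €5,324 is subject to coinsurance.
Coinsurance: €5,324 × 40% = €2,129.60.
That puts the traveler's cost at €800 + €2,129.60 = €2,929.60 before any cap.
Year-to-date out-of-pocket would reach €0 + €2,929.60 = €2,929.60, above the €2,000 maximum, so the traveler pays only €2,000 − €0 = €2,000.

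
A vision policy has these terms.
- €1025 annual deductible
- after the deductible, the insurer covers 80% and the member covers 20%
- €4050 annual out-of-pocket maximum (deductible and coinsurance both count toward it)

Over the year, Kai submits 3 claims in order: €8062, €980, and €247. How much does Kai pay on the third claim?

€49.40

#1 (€8062): deductible takes €1025, €7037 remains; member's 20% is €1407.40. Cost to member: €2432.40. OOP to date €2432.40.
#2 (€980): 20% coinsurance on €980 = €196. Member pays €196; OOP now €2628.40.
#3 (€247): deductible already satisfied, so member's share is 20% × €247 = €49.40. Member owes €49.40 (running OOP €2677.80).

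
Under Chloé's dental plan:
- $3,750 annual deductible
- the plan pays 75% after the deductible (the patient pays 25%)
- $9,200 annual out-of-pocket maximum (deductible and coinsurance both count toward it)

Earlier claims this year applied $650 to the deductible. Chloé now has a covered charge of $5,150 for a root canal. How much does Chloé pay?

$3,612.50

Remaining deductible: $3,750 − $650 = $3,100.
After the $3,100 deductible portion, $5,150 − $3,100 = $2,050 is subject to coinsurance.
Coinsurance: $2,050 × 25% = $512.50.
So the patient owes $3,100 + $512.50 = $3,612.50 before any cap.
Total out-of-pocket so far would be $650 + $3,612.50 = $4,262.50, below the $9,200 cap — no reduction.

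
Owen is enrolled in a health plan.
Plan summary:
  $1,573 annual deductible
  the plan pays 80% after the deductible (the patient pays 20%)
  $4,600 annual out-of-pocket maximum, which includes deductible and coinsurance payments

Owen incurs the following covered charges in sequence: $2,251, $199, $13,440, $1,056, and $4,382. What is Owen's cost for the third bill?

$2,688

Bill 1, $2,251: $1,573 finishes the deductible; $678 goes to coinsurance; coinsurance $678 × 20% = $135.60. Patient pays $1,708.60; OOP now $1,708.60.
Bill 2, $199: deductible met; 20% of $199 = $39.80. Patient owes $39.80 (running OOP $1,748.40).
Bill 3, $13,440: deductible met; 20% of $13,440 = $2,688. Cost to patient: $2,688. OOP to date $4,436.40.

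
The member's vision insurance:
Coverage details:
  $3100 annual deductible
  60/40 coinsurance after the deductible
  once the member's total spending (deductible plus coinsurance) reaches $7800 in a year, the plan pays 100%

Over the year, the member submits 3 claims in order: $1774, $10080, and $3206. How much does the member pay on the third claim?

Bill 1, $1774: all of it applies to the deductible. Member pays $1774; OOP now $1774.
Bill 2, $10080: deductible takes $1326, $8754 remains; 40% of $8754 = $3501.60. Member pays $4827.60; OOP now $6601.60.
Bill 3, $3206: 40% coinsurance on $3206 = $1282.40. OOP would hit $7884 > $7800, so the cap limits the member to $7800 − $6601.60 = $1198.40.

$1198.40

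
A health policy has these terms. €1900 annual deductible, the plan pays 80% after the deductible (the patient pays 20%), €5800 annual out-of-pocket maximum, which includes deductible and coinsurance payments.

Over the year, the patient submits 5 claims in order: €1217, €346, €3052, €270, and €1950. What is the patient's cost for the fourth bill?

Bill 1, €1217: entire amount goes to the deductible. Cost to patient: €1217. OOP to date €1217.
Bill 2, €346: all of it applies to the deductible. Patient pays €346; OOP now €1563.
Bill 3, €3052: €337 finishes the deductible; €2715 goes to coinsurance; coinsurance €2715 × 20% = €543. Patient pays €880; OOP now €2443.
Bill 4, €270: deductible already satisfied, so patient's share is 20% × €270 = €54. Patient owes €54 (running OOP €2497).

€54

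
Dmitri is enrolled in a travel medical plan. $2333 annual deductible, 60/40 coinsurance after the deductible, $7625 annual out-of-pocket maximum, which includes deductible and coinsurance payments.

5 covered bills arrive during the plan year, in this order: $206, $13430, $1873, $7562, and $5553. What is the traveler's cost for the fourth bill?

Claim 1 ($206): all of it applies to the deductible. Traveler owes $206 (running OOP $206).
Claim 2 ($13430): deductible takes $2127, $11303 remains; 40% of $11303 = $4521.20. Traveler pays $6648.20; OOP now $6854.20.
Claim 3 ($1873): 40% coinsurance on $1873 = $749.20. Traveler owes $749.20 (running OOP $7603.40).
Claim 4 ($7562): deductible already satisfied, so traveler's share is 40% × $7562 = $3024.80. That would push OOP to $10628.20, over the $7625 cap, so traveler pays $7625 − $7603.40 = $21.60.

$21.60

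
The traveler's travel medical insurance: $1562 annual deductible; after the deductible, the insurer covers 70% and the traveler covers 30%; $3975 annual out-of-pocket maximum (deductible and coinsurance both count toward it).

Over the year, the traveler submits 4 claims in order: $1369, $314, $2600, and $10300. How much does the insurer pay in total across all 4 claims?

$10608

Claim 1 — $1369: fully absorbed by the deductible. Cost to traveler: $1369. OOP to date $1369. Plan pays $1369 − $1369 = $0.
Claim 2 — $314: $193 finishes the deductible; $121 goes to coinsurance; traveler's 30% is $36.30. Traveler pays $229.30; OOP now $1598.30. Plan pays $314 − $229.30 = $84.70.
Claim 3 — $2600: 30% coinsurance on $2600 = $780. Traveler owes $780 (running OOP $2378.30). Insurer: $2600 − $780 = $1820.
Claim 4 — $10300: deductible met; 30% of $10300 = $3090. OOP would hit $5468.30 > $3975, so the cap limits the traveler to $3975 − $2378.30 = $1596.70. Insurer: $10300 − $1596.70 = $8703.30.
Insurer total = bills − traveler's total = $14583 − $3975 = $10608.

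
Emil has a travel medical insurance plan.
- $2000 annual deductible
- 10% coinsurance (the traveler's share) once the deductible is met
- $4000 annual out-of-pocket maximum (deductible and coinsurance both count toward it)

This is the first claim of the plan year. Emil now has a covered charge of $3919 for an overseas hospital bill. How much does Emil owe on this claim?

$2191.90

Deductible not yet touched, so the first $2000 of the bill goes to the deductible.
The remaining $1919 (= $3919 − $2000) moves to coinsurance.
10% of $1919 = $191.90 falls to the traveler.
That puts the traveler's cost at $2000 + $191.90 = $2191.90 before any cap.
Total out-of-pocket so far would be $0 + $2191.90 = $2191.90, below the $4000 cap — no reduction.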